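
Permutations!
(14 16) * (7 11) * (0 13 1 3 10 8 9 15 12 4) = (0 13 1 3 10 8 9 15 12 4)(7 11)(14 16) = [13, 3, 2, 10, 0, 5, 6, 11, 9, 15, 8, 7, 4, 1, 16, 12, 14]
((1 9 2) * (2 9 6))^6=((9)(1 6 2))^6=(9)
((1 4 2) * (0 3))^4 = ((0 3)(1 4 2))^4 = (1 4 2)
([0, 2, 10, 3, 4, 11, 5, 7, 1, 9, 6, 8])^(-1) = [0, 8, 1, 3, 4, 6, 10, 7, 11, 9, 2, 5]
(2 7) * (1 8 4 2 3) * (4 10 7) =(1 8 10 7 3)(2 4) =[0, 8, 4, 1, 2, 5, 6, 3, 10, 9, 7]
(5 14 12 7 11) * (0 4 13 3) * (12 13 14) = (0 4 14 13 3)(5 12 7 11) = [4, 1, 2, 0, 14, 12, 6, 11, 8, 9, 10, 5, 7, 3, 13]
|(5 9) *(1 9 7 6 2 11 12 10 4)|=10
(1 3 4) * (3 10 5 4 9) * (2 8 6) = [0, 10, 8, 9, 1, 4, 2, 7, 6, 3, 5] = (1 10 5 4)(2 8 6)(3 9)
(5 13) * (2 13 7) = (2 13 5 7) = [0, 1, 13, 3, 4, 7, 6, 2, 8, 9, 10, 11, 12, 5]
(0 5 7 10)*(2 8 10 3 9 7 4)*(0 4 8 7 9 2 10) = [5, 1, 7, 2, 10, 8, 6, 3, 0, 9, 4] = (0 5 8)(2 7 3)(4 10)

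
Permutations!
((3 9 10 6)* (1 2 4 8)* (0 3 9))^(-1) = ((0 3)(1 2 4 8)(6 9 10))^(-1) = (0 3)(1 8 4 2)(6 10 9)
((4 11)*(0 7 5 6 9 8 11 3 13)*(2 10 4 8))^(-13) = (0 4 9 7 3 2 5 13 10 6)(8 11)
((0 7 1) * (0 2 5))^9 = (0 5 2 1 7)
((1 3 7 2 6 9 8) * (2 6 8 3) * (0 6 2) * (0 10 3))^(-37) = (0 9 6)(1 8 2 7 3 10) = ((0 6 9)(1 10 3 7 2 8))^(-37)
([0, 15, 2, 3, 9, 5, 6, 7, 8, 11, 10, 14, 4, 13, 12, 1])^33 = (1 15)(4 14 9 12 11)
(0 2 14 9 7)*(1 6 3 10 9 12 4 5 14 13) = (0 2 13 1 6 3 10 9 7)(4 5 14 12) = [2, 6, 13, 10, 5, 14, 3, 0, 8, 7, 9, 11, 4, 1, 12]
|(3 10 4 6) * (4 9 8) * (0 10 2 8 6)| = 8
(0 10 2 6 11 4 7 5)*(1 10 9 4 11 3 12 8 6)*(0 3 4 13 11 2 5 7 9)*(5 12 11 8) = (1 10 12 5 3 11 2)(4 9 13 8 6) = [0, 10, 1, 11, 9, 3, 4, 7, 6, 13, 12, 2, 5, 8]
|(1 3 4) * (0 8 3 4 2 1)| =6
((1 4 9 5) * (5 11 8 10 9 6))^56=((1 4 6 5)(8 10 9 11))^56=(11)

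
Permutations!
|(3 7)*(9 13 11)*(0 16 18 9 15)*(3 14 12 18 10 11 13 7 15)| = 30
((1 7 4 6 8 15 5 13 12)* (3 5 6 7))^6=(15)(1 3 5 13 12)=((1 3 5 13 12)(4 7)(6 8 15))^6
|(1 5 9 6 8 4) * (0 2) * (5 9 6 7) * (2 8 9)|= |(0 8 4 1 2)(5 6 9 7)|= 20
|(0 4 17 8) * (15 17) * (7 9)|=10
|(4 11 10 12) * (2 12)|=5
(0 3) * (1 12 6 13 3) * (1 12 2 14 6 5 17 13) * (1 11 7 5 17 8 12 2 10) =(0 2 14 6 11 7 5 8 12 17 13 3)(1 10) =[2, 10, 14, 0, 4, 8, 11, 5, 12, 9, 1, 7, 17, 3, 6, 15, 16, 13]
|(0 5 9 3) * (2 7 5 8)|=|(0 8 2 7 5 9 3)|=7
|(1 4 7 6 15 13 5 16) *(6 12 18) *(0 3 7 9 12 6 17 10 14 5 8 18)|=|(0 3 7 6 15 13 8 18 17 10 14 5 16 1 4 9 12)|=17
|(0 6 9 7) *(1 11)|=|(0 6 9 7)(1 11)|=4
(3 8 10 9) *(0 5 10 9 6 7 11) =(0 5 10 6 7 11)(3 8 9) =[5, 1, 2, 8, 4, 10, 7, 11, 9, 3, 6, 0]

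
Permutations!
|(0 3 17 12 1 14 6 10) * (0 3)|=7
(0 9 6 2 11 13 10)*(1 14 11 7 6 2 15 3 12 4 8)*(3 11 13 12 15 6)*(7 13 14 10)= (0 9 2 13 7 3 15 11 12 4 8 1 10)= [9, 10, 13, 15, 8, 5, 6, 3, 1, 2, 0, 12, 4, 7, 14, 11]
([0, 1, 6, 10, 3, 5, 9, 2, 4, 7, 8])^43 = (2 7 9 6)(3 4 8 10)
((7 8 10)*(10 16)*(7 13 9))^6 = (16)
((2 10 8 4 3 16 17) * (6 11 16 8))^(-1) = (2 17 16 11 6 10)(3 4 8)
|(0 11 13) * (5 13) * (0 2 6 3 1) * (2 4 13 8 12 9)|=10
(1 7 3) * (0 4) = (0 4)(1 7 3) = [4, 7, 2, 1, 0, 5, 6, 3]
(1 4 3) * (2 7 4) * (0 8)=(0 8)(1 2 7 4 3)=[8, 2, 7, 1, 3, 5, 6, 4, 0]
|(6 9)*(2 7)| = |(2 7)(6 9)| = 2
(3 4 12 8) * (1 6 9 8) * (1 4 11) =[0, 6, 2, 11, 12, 5, 9, 7, 3, 8, 10, 1, 4] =(1 6 9 8 3 11)(4 12)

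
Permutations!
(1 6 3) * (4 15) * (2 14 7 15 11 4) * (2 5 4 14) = [0, 6, 2, 1, 11, 4, 3, 15, 8, 9, 10, 14, 12, 13, 7, 5] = (1 6 3)(4 11 14 7 15 5)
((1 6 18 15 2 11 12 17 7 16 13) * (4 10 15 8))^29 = ((1 6 18 8 4 10 15 2 11 12 17 7 16 13))^29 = (1 6 18 8 4 10 15 2 11 12 17 7 16 13)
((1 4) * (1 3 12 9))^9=(1 9 12 3 4)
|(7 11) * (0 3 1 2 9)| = 10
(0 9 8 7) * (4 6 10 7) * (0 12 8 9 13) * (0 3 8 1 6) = (0 13 3 8 4)(1 6 10 7 12) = [13, 6, 2, 8, 0, 5, 10, 12, 4, 9, 7, 11, 1, 3]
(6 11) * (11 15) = (6 15 11) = [0, 1, 2, 3, 4, 5, 15, 7, 8, 9, 10, 6, 12, 13, 14, 11]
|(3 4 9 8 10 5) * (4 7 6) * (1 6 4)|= |(1 6)(3 7 4 9 8 10 5)|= 14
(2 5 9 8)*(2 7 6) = (2 5 9 8 7 6) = [0, 1, 5, 3, 4, 9, 2, 6, 7, 8]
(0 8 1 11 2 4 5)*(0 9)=(0 8 1 11 2 4 5 9)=[8, 11, 4, 3, 5, 9, 6, 7, 1, 0, 10, 2]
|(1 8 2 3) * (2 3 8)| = 4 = |(1 2 8 3)|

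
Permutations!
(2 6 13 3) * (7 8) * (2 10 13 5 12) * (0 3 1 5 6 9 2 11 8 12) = (0 3 10 13 1 5)(2 9)(7 12 11 8) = [3, 5, 9, 10, 4, 0, 6, 12, 7, 2, 13, 8, 11, 1]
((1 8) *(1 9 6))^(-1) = ((1 8 9 6))^(-1) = (1 6 9 8)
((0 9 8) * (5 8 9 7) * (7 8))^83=(9)(0 8)(5 7)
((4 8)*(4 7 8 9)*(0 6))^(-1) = (0 6)(4 9)(7 8)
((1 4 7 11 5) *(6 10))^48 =((1 4 7 11 5)(6 10))^48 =(1 11 4 5 7)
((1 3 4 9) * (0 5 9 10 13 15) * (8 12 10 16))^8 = (0 12 3)(1 15 8)(4 5 10)(9 13 16)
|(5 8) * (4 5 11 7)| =|(4 5 8 11 7)| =5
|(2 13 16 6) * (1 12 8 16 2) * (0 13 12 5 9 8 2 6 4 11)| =10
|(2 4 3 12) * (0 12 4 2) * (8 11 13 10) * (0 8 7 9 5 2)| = 10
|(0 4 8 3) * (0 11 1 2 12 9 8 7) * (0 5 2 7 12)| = |(0 4 12 9 8 3 11 1 7 5 2)| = 11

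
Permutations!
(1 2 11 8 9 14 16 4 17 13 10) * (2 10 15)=(1 10)(2 11 8 9 14 16 4 17 13 15)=[0, 10, 11, 3, 17, 5, 6, 7, 9, 14, 1, 8, 12, 15, 16, 2, 4, 13]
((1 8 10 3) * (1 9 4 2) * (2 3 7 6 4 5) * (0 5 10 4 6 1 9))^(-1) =(0 3 4 8 1 7 10 9 2 5)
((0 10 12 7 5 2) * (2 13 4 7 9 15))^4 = (0 15 12)(2 9 10)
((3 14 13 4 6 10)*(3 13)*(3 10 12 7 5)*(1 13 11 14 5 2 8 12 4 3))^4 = ((1 13 3 5)(2 8 12 7)(4 6)(10 11 14))^4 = (10 11 14)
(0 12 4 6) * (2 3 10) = (0 12 4 6)(2 3 10) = [12, 1, 3, 10, 6, 5, 0, 7, 8, 9, 2, 11, 4]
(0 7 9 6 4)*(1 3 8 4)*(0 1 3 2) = (0 7 9 6 3 8 4 1 2) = [7, 2, 0, 8, 1, 5, 3, 9, 4, 6]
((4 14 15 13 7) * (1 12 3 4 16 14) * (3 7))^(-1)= ((1 12 7 16 14 15 13 3 4))^(-1)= (1 4 3 13 15 14 16 7 12)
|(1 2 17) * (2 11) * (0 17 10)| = |(0 17 1 11 2 10)| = 6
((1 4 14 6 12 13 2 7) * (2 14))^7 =(1 7 2 4)(6 14 13 12)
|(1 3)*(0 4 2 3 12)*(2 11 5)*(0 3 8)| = 6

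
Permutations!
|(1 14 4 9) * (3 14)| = 5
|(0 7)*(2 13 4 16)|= |(0 7)(2 13 4 16)|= 4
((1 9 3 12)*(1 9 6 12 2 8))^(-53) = ((1 6 12 9 3 2 8))^(-53) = (1 9 8 12 2 6 3)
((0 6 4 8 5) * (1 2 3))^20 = ((0 6 4 8 5)(1 2 3))^20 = (8)(1 3 2)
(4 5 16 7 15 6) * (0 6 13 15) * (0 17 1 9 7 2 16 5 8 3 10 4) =(0 6)(1 9 7 17)(2 16)(3 10 4 8)(13 15) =[6, 9, 16, 10, 8, 5, 0, 17, 3, 7, 4, 11, 12, 15, 14, 13, 2, 1]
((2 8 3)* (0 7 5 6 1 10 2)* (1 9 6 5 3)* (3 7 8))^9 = (0 10)(1 3)(2 8)(6 9)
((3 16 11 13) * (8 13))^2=((3 16 11 8 13))^2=(3 11 13 16 8)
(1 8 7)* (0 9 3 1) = (0 9 3 1 8 7) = [9, 8, 2, 1, 4, 5, 6, 0, 7, 3]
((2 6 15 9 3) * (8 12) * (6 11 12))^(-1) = (2 3 9 15 6 8 12 11)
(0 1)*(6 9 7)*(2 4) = (0 1)(2 4)(6 9 7) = [1, 0, 4, 3, 2, 5, 9, 6, 8, 7]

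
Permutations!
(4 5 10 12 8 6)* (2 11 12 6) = (2 11 12 8)(4 5 10 6) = [0, 1, 11, 3, 5, 10, 4, 7, 2, 9, 6, 12, 8]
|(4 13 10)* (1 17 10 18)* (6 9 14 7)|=|(1 17 10 4 13 18)(6 9 14 7)|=12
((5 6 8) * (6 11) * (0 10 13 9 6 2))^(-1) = (0 2 11 5 8 6 9 13 10) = ((0 10 13 9 6 8 5 11 2))^(-1)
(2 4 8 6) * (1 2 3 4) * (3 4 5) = [0, 2, 1, 5, 8, 3, 4, 7, 6] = (1 2)(3 5)(4 8 6)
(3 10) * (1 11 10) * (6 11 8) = (1 8 6 11 10 3) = [0, 8, 2, 1, 4, 5, 11, 7, 6, 9, 3, 10]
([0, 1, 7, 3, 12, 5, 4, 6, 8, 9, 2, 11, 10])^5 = (2 10 12 4 6 7)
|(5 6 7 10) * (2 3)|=4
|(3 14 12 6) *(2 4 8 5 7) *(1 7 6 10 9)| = |(1 7 2 4 8 5 6 3 14 12 10 9)| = 12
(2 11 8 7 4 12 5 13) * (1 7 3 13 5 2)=[0, 7, 11, 13, 12, 5, 6, 4, 3, 9, 10, 8, 2, 1]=(1 7 4 12 2 11 8 3 13)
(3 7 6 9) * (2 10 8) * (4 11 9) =(2 10 8)(3 7 6 4 11 9) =[0, 1, 10, 7, 11, 5, 4, 6, 2, 3, 8, 9]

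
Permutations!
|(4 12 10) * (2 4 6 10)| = |(2 4 12)(6 10)| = 6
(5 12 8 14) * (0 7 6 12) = (0 7 6 12 8 14 5) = [7, 1, 2, 3, 4, 0, 12, 6, 14, 9, 10, 11, 8, 13, 5]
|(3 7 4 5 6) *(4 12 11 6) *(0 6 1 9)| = 8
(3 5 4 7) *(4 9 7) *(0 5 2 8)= (0 5 9 7 3 2 8)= [5, 1, 8, 2, 4, 9, 6, 3, 0, 7]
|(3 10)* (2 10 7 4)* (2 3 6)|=3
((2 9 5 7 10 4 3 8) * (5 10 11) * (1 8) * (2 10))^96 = (11)(1 8 10 4 3)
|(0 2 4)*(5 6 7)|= 3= |(0 2 4)(5 6 7)|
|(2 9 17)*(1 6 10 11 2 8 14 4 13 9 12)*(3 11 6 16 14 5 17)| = |(1 16 14 4 13 9 3 11 2 12)(5 17 8)(6 10)| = 30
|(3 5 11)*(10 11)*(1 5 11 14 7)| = |(1 5 10 14 7)(3 11)| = 10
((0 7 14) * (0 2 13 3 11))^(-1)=((0 7 14 2 13 3 11))^(-1)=(0 11 3 13 2 14 7)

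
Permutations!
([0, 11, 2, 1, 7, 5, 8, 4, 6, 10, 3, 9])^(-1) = [0, 3, 2, 10, 7, 5, 8, 4, 6, 11, 9, 1]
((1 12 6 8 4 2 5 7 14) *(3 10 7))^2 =(1 6 4 5 10 14 12 8 2 3 7)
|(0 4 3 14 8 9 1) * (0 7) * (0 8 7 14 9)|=|(0 4 3 9 1 14 7 8)|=8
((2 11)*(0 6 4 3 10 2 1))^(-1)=((0 6 4 3 10 2 11 1))^(-1)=(0 1 11 2 10 3 4 6)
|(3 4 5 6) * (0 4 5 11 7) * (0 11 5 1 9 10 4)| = |(1 9 10 4 5 6 3)(7 11)| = 14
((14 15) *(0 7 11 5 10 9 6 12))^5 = ((0 7 11 5 10 9 6 12)(14 15))^5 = (0 9 11 12 10 7 6 5)(14 15)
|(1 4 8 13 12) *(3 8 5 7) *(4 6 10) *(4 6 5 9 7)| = 18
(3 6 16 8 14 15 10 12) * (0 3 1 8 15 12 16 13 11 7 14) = (0 3 6 13 11 7 14 12 1 8)(10 16 15) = [3, 8, 2, 6, 4, 5, 13, 14, 0, 9, 16, 7, 1, 11, 12, 10, 15]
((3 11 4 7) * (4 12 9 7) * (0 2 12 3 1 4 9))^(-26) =(0 2 12)(1 9)(4 7)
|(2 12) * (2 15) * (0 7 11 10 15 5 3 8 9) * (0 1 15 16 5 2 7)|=|(1 15 7 11 10 16 5 3 8 9)(2 12)|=10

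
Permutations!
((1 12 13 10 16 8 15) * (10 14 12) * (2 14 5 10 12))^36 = ((1 12 13 5 10 16 8 15)(2 14))^36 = (1 10)(5 15)(8 13)(12 16)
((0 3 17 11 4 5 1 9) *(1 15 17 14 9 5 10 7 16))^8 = (1 16 7 10 4 11 17 15 5)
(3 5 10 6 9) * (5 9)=(3 9)(5 10 6)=[0, 1, 2, 9, 4, 10, 5, 7, 8, 3, 6]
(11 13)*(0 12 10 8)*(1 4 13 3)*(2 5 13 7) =(0 12 10 8)(1 4 7 2 5 13 11 3) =[12, 4, 5, 1, 7, 13, 6, 2, 0, 9, 8, 3, 10, 11]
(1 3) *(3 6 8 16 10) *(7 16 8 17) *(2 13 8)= (1 6 17 7 16 10 3)(2 13 8)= [0, 6, 13, 1, 4, 5, 17, 16, 2, 9, 3, 11, 12, 8, 14, 15, 10, 7]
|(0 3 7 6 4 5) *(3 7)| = |(0 7 6 4 5)| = 5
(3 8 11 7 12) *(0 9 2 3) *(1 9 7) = (0 7 12)(1 9 2 3 8 11) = [7, 9, 3, 8, 4, 5, 6, 12, 11, 2, 10, 1, 0]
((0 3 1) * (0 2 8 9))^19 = (0 3 1 2 8 9)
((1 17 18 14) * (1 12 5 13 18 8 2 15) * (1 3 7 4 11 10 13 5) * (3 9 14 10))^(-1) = (1 12 14 9 15 2 8 17)(3 11 4 7)(10 18 13)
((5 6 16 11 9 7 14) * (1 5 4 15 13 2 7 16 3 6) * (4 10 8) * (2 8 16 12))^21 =(1 5)(2 11 14 12 16 7 9 10)(3 6)(4 15 13 8)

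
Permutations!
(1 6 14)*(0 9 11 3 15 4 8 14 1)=(0 9 11 3 15 4 8 14)(1 6)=[9, 6, 2, 15, 8, 5, 1, 7, 14, 11, 10, 3, 12, 13, 0, 4]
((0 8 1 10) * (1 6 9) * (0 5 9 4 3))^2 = ((0 8 6 4 3)(1 10 5 9))^2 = (0 6 3 8 4)(1 5)(9 10)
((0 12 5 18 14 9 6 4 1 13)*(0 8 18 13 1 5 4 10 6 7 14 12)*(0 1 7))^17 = (0 7 9 1 14)(4 12 18 8 13 5)(6 10)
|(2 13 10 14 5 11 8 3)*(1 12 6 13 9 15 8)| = 40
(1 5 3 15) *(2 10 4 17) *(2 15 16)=[0, 5, 10, 16, 17, 3, 6, 7, 8, 9, 4, 11, 12, 13, 14, 1, 2, 15]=(1 5 3 16 2 10 4 17 15)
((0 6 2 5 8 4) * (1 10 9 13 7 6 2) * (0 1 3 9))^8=((0 2 5 8 4 1 10)(3 9 13 7 6))^8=(0 2 5 8 4 1 10)(3 7 9 6 13)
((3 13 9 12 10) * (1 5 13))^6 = (1 3 10 12 9 13 5)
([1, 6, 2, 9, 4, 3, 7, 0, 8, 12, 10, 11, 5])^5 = (0 1 6 7)(3 9 12 5)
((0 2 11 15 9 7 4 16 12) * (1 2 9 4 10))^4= (0 1 4 9 2 16 7 11 12 10 15)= ((0 9 7 10 1 2 11 15 4 16 12))^4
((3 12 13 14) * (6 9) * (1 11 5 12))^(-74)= (1 12 3 5 14 11 13)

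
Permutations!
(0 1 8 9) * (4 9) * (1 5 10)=(0 5 10 1 8 4 9)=[5, 8, 2, 3, 9, 10, 6, 7, 4, 0, 1]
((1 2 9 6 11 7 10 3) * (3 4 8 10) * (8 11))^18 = (1 7 4 8 9)(2 3 11 10 6)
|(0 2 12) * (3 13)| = 6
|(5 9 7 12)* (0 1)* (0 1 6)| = |(0 6)(5 9 7 12)| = 4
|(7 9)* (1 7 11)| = |(1 7 9 11)| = 4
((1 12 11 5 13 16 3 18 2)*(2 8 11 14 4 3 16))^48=((1 12 14 4 3 18 8 11 5 13 2))^48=(1 3 5 12 18 13 14 8 2 4 11)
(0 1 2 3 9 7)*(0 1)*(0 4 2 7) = (0 4 2 3 9)(1 7) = [4, 7, 3, 9, 2, 5, 6, 1, 8, 0]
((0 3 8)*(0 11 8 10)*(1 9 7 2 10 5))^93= (0 7 5 10 9 3 2 1)(8 11)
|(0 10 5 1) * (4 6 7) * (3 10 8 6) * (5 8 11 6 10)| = 8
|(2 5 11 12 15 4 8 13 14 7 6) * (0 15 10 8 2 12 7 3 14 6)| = 70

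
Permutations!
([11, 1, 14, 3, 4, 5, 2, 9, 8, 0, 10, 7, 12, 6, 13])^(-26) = (0 7)(2 13)(6 14)(9 11)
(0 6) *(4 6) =[4, 1, 2, 3, 6, 5, 0] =(0 4 6)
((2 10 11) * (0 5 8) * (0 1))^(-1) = ((0 5 8 1)(2 10 11))^(-1) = (0 1 8 5)(2 11 10)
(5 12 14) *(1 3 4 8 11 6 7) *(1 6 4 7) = [0, 3, 2, 7, 8, 12, 1, 6, 11, 9, 10, 4, 14, 13, 5] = (1 3 7 6)(4 8 11)(5 12 14)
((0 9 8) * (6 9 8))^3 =((0 8)(6 9))^3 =(0 8)(6 9)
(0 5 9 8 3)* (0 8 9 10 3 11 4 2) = (0 5 10 3 8 11 4 2) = [5, 1, 0, 8, 2, 10, 6, 7, 11, 9, 3, 4]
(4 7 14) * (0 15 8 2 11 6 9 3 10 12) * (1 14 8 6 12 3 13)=(0 15 6 9 13 1 14 4 7 8 2 11 12)(3 10)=[15, 14, 11, 10, 7, 5, 9, 8, 2, 13, 3, 12, 0, 1, 4, 6]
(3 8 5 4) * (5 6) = (3 8 6 5 4) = [0, 1, 2, 8, 3, 4, 5, 7, 6]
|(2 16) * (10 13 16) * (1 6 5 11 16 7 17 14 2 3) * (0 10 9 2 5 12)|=26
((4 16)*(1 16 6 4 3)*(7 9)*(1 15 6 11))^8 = ((1 16 3 15 6 4 11)(7 9))^8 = (1 16 3 15 6 4 11)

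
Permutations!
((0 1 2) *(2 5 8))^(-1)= ((0 1 5 8 2))^(-1)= (0 2 8 5 1)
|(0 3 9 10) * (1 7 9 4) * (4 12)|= 8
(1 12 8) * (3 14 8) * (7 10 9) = (1 12 3 14 8)(7 10 9) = [0, 12, 2, 14, 4, 5, 6, 10, 1, 7, 9, 11, 3, 13, 8]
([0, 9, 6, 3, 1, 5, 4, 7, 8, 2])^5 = (9)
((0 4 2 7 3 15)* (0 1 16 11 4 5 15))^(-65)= (0 11)(1 7)(2 15)(3 16)(4 5)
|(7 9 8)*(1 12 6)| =|(1 12 6)(7 9 8)| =3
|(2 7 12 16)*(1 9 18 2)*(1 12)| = |(1 9 18 2 7)(12 16)| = 10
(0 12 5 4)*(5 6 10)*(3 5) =(0 12 6 10 3 5 4) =[12, 1, 2, 5, 0, 4, 10, 7, 8, 9, 3, 11, 6]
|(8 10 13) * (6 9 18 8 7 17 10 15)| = 20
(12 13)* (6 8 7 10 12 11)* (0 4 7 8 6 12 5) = (0 4 7 10 5)(11 12 13) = [4, 1, 2, 3, 7, 0, 6, 10, 8, 9, 5, 12, 13, 11]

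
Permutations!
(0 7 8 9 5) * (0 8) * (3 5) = [7, 1, 2, 5, 4, 8, 6, 0, 9, 3] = (0 7)(3 5 8 9)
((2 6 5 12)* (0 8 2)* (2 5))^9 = (0 8 5 12)(2 6)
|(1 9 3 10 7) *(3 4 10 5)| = 10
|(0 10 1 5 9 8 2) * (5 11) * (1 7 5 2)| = 9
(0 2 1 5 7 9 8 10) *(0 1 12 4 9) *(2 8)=(0 8 10 1 5 7)(2 12 4 9)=[8, 5, 12, 3, 9, 7, 6, 0, 10, 2, 1, 11, 4]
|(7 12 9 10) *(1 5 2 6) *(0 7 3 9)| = 12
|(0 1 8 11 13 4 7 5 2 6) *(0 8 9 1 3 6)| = |(0 3 6 8 11 13 4 7 5 2)(1 9)| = 10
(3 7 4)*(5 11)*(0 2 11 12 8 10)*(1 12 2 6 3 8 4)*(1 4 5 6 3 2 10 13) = (0 3 7 4 8 13 1 12 5 10)(2 11 6) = [3, 12, 11, 7, 8, 10, 2, 4, 13, 9, 0, 6, 5, 1]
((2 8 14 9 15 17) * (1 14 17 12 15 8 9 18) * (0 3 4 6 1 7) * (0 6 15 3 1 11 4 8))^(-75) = (18)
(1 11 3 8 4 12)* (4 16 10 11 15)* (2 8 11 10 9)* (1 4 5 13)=(1 15 5 13)(2 8 16 9)(3 11)(4 12)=[0, 15, 8, 11, 12, 13, 6, 7, 16, 2, 10, 3, 4, 1, 14, 5, 9]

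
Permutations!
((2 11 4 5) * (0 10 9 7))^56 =(11)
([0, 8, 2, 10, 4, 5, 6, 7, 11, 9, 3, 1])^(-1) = (1 11 8)(3 10)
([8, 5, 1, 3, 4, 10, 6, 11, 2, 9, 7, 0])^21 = (0 10 2 11 5 8 7 1)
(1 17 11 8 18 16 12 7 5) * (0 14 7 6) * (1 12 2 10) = (0 14 7 5 12 6)(1 17 11 8 18 16 2 10) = [14, 17, 10, 3, 4, 12, 0, 5, 18, 9, 1, 8, 6, 13, 7, 15, 2, 11, 16]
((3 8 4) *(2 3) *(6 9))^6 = (9)(2 8)(3 4)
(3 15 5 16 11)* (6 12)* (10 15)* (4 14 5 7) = (3 10 15 7 4 14 5 16 11)(6 12) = [0, 1, 2, 10, 14, 16, 12, 4, 8, 9, 15, 3, 6, 13, 5, 7, 11]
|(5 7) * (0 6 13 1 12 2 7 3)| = |(0 6 13 1 12 2 7 5 3)| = 9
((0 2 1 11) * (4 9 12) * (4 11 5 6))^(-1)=((0 2 1 5 6 4 9 12 11))^(-1)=(0 11 12 9 4 6 5 1 2)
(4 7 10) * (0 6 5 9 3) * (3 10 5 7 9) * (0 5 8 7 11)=[6, 1, 2, 5, 9, 3, 11, 8, 7, 10, 4, 0]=(0 6 11)(3 5)(4 9 10)(7 8)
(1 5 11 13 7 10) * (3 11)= (1 5 3 11 13 7 10)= [0, 5, 2, 11, 4, 3, 6, 10, 8, 9, 1, 13, 12, 7]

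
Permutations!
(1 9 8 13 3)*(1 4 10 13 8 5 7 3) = [0, 9, 2, 4, 10, 7, 6, 3, 8, 5, 13, 11, 12, 1] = (1 9 5 7 3 4 10 13)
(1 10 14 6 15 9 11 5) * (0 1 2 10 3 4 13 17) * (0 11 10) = [1, 3, 0, 4, 13, 2, 15, 7, 8, 10, 14, 5, 12, 17, 6, 9, 16, 11] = (0 1 3 4 13 17 11 5 2)(6 15 9 10 14)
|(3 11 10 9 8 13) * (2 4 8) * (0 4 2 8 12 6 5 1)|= 6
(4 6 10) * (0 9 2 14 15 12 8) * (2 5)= (0 9 5 2 14 15 12 8)(4 6 10)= [9, 1, 14, 3, 6, 2, 10, 7, 0, 5, 4, 11, 8, 13, 15, 12]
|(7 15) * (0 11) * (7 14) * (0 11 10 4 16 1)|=15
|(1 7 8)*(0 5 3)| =|(0 5 3)(1 7 8)| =3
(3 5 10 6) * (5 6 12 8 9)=[0, 1, 2, 6, 4, 10, 3, 7, 9, 5, 12, 11, 8]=(3 6)(5 10 12 8 9)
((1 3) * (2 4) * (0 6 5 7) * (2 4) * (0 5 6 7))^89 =(0 5 7)(1 3)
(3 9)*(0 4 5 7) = (0 4 5 7)(3 9) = [4, 1, 2, 9, 5, 7, 6, 0, 8, 3]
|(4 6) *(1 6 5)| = 4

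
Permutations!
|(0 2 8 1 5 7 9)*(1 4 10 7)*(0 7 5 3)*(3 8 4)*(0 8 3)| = 8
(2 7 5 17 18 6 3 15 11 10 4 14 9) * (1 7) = (1 7 5 17 18 6 3 15 11 10 4 14 9 2) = [0, 7, 1, 15, 14, 17, 3, 5, 8, 2, 4, 10, 12, 13, 9, 11, 16, 18, 6]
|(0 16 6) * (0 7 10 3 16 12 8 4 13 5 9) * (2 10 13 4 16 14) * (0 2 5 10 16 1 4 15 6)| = 16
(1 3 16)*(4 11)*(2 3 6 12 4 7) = [0, 6, 3, 16, 11, 5, 12, 2, 8, 9, 10, 7, 4, 13, 14, 15, 1] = (1 6 12 4 11 7 2 3 16)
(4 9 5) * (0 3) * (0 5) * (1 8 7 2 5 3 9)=(0 9)(1 8 7 2 5 4)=[9, 8, 5, 3, 1, 4, 6, 2, 7, 0]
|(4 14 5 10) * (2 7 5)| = 6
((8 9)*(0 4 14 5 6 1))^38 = (0 14 6)(1 4 5)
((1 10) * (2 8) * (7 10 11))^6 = ((1 11 7 10)(2 8))^6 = (1 7)(10 11)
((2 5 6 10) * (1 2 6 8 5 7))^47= (1 7 2)(5 8)(6 10)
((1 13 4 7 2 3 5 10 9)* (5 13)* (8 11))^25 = (13)(1 5 10 9)(8 11)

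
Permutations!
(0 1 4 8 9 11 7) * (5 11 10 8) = (0 1 4 5 11 7)(8 9 10) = [1, 4, 2, 3, 5, 11, 6, 0, 9, 10, 8, 7]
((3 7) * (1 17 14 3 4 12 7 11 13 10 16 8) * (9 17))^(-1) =((1 9 17 14 3 11 13 10 16 8)(4 12 7))^(-1) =(1 8 16 10 13 11 3 14 17 9)(4 7 12)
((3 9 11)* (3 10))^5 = (3 9 11 10)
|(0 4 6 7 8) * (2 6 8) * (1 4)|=|(0 1 4 8)(2 6 7)|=12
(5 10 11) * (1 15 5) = (1 15 5 10 11) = [0, 15, 2, 3, 4, 10, 6, 7, 8, 9, 11, 1, 12, 13, 14, 5]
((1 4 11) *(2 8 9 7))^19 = ((1 4 11)(2 8 9 7))^19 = (1 4 11)(2 7 9 8)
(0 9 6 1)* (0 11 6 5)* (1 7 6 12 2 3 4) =(0 9 5)(1 11 12 2 3 4)(6 7) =[9, 11, 3, 4, 1, 0, 7, 6, 8, 5, 10, 12, 2]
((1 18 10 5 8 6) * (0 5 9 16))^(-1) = ((0 5 8 6 1 18 10 9 16))^(-1) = (0 16 9 10 18 1 6 8 5)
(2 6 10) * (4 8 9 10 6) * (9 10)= (2 4 8 10)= [0, 1, 4, 3, 8, 5, 6, 7, 10, 9, 2]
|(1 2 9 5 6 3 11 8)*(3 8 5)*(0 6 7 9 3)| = |(0 6 8 1 2 3 11 5 7 9)| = 10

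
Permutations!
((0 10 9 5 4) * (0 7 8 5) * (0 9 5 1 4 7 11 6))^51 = (0 4 7)(1 5 6)(8 10 11)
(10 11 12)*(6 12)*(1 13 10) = [0, 13, 2, 3, 4, 5, 12, 7, 8, 9, 11, 6, 1, 10] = (1 13 10 11 6 12)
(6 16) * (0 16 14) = (0 16 6 14) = [16, 1, 2, 3, 4, 5, 14, 7, 8, 9, 10, 11, 12, 13, 0, 15, 6]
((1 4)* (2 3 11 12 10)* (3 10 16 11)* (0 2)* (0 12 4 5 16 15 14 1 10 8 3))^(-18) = (16)(0 8)(2 3)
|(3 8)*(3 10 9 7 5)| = 6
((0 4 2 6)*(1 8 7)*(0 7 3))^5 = ((0 4 2 6 7 1 8 3))^5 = (0 1 2 3 7 4 8 6)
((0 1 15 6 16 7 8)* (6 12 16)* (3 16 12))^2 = ((0 1 15 3 16 7 8))^2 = (0 15 16 8 1 3 7)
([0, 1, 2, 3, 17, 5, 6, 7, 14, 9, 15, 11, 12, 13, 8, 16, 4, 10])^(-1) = (4 16 15 10 17)(8 14)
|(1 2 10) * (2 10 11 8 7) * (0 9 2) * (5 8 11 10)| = |(11)(0 9 2 10 1 5 8 7)| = 8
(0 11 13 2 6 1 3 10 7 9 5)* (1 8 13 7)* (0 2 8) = (0 11 7 9 5 2 6)(1 3 10)(8 13) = [11, 3, 6, 10, 4, 2, 0, 9, 13, 5, 1, 7, 12, 8]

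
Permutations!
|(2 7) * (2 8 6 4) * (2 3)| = 6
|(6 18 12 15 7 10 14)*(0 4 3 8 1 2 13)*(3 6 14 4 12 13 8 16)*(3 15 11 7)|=9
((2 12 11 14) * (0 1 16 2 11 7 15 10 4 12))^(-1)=((0 1 16 2)(4 12 7 15 10)(11 14))^(-1)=(0 2 16 1)(4 10 15 7 12)(11 14)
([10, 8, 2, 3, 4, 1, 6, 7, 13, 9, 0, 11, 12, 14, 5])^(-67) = (0 10)(1 14 8 5 13)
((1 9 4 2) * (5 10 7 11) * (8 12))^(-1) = (1 2 4 9)(5 11 7 10)(8 12) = ((1 9 4 2)(5 10 7 11)(8 12))^(-1)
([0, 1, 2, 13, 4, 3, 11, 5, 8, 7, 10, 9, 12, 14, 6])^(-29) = [0, 1, 2, 6, 4, 14, 7, 13, 8, 3, 10, 5, 12, 11, 9]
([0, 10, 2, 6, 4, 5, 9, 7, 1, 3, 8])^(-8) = [0, 10, 2, 6, 4, 5, 9, 7, 1, 3, 8]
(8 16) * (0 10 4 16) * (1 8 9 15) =(0 10 4 16 9 15 1 8) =[10, 8, 2, 3, 16, 5, 6, 7, 0, 15, 4, 11, 12, 13, 14, 1, 9]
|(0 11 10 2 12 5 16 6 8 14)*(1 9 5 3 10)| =|(0 11 1 9 5 16 6 8 14)(2 12 3 10)| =36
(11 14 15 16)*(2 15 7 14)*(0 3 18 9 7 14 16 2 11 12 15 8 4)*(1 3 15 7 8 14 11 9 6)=(0 15 2 14 11 9 8 4)(1 3 18 6)(7 16 12)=[15, 3, 14, 18, 0, 5, 1, 16, 4, 8, 10, 9, 7, 13, 11, 2, 12, 17, 6]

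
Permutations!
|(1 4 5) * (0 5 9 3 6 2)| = 8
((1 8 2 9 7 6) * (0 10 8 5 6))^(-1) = ((0 10 8 2 9 7)(1 5 6))^(-1) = (0 7 9 2 8 10)(1 6 5)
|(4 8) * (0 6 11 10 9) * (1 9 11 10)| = |(0 6 10 11 1 9)(4 8)| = 6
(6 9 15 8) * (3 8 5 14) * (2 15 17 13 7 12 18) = (2 15 5 14 3 8 6 9 17 13 7 12 18) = [0, 1, 15, 8, 4, 14, 9, 12, 6, 17, 10, 11, 18, 7, 3, 5, 16, 13, 2]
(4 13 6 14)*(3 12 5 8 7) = (3 12 5 8 7)(4 13 6 14) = [0, 1, 2, 12, 13, 8, 14, 3, 7, 9, 10, 11, 5, 6, 4]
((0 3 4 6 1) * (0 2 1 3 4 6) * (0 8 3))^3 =(0 3 4 6 8)(1 2)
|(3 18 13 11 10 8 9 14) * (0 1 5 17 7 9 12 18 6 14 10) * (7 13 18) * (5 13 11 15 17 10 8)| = 12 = |(18)(0 1 13 15 17 11)(3 6 14)(5 10)(7 9 8 12)|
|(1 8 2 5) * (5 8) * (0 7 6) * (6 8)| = 10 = |(0 7 8 2 6)(1 5)|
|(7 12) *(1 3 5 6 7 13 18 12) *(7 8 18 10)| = 10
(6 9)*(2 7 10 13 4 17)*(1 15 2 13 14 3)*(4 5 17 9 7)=[0, 15, 4, 1, 9, 17, 7, 10, 8, 6, 14, 11, 12, 5, 3, 2, 16, 13]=(1 15 2 4 9 6 7 10 14 3)(5 17 13)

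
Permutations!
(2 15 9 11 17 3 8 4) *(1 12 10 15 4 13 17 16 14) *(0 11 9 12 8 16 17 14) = (0 11 17 3 16)(1 8 13 14)(2 4)(10 15 12) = [11, 8, 4, 16, 2, 5, 6, 7, 13, 9, 15, 17, 10, 14, 1, 12, 0, 3]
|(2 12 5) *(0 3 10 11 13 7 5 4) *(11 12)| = 5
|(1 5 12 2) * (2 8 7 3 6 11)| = |(1 5 12 8 7 3 6 11 2)| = 9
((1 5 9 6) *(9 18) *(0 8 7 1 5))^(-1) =((0 8 7 1)(5 18 9 6))^(-1) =(0 1 7 8)(5 6 9 18)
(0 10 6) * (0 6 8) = [10, 1, 2, 3, 4, 5, 6, 7, 0, 9, 8] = (0 10 8)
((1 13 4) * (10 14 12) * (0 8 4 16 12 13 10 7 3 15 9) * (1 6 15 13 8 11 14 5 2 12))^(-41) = (0 9 15 6 4 8 14 11)(1 12 16 2 13 5 3 10 7)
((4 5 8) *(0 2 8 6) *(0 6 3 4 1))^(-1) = (0 1 8 2)(3 5 4) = ((0 2 8 1)(3 4 5))^(-1)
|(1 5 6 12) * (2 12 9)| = 6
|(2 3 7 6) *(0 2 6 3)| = |(0 2)(3 7)| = 2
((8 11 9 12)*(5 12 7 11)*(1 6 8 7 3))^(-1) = ((1 6 8 5 12 7 11 9 3))^(-1) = (1 3 9 11 7 12 5 8 6)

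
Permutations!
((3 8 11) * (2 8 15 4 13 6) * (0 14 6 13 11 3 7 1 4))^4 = (0 8 14 3 6 15 2)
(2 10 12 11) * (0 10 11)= (0 10 12)(2 11)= [10, 1, 11, 3, 4, 5, 6, 7, 8, 9, 12, 2, 0]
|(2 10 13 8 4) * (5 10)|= 6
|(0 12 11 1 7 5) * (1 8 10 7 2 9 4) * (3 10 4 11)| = 6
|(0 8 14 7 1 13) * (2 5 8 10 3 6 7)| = 28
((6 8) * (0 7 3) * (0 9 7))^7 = (3 9 7)(6 8)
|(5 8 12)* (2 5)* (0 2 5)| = 6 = |(0 2)(5 8 12)|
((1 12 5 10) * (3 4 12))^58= (1 5 4)(3 10 12)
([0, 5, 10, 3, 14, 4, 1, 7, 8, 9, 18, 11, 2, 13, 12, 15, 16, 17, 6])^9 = (18)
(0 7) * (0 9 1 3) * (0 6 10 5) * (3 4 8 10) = (0 7 9 1 4 8 10 5)(3 6) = [7, 4, 2, 6, 8, 0, 3, 9, 10, 1, 5]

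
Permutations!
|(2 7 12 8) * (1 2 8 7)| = |(1 2)(7 12)| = 2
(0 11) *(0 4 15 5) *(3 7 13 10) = (0 11 4 15 5)(3 7 13 10) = [11, 1, 2, 7, 15, 0, 6, 13, 8, 9, 3, 4, 12, 10, 14, 5]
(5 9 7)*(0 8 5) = (0 8 5 9 7) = [8, 1, 2, 3, 4, 9, 6, 0, 5, 7]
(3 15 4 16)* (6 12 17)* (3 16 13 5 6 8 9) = (3 15 4 13 5 6 12 17 8 9) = [0, 1, 2, 15, 13, 6, 12, 7, 9, 3, 10, 11, 17, 5, 14, 4, 16, 8]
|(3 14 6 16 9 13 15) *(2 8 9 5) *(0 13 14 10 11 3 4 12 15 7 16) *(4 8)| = 39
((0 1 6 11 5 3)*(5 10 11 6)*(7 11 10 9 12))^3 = (0 3 5 1)(7 12 9 11)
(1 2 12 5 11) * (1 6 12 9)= (1 2 9)(5 11 6 12)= [0, 2, 9, 3, 4, 11, 12, 7, 8, 1, 10, 6, 5]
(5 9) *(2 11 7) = (2 11 7)(5 9) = [0, 1, 11, 3, 4, 9, 6, 2, 8, 5, 10, 7]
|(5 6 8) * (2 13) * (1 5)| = |(1 5 6 8)(2 13)| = 4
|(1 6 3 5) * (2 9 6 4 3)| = |(1 4 3 5)(2 9 6)| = 12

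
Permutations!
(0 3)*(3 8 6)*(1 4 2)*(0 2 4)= (0 8 6 3 2 1)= [8, 0, 1, 2, 4, 5, 3, 7, 6]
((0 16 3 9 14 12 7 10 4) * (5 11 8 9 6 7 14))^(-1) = (0 4 10 7 6 3 16)(5 9 8 11)(12 14)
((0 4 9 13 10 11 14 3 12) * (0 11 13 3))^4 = (0 12 4 11 9 14 3)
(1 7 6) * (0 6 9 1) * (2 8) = (0 6)(1 7 9)(2 8) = [6, 7, 8, 3, 4, 5, 0, 9, 2, 1]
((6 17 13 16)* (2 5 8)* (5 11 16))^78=((2 11 16 6 17 13 5 8))^78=(2 5 17 16)(6 11 8 13)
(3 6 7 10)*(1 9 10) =(1 9 10 3 6 7) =[0, 9, 2, 6, 4, 5, 7, 1, 8, 10, 3]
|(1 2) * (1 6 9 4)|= 5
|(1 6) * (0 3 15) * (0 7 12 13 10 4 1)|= 10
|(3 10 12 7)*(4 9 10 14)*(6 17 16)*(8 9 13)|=9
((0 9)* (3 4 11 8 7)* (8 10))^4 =((0 9)(3 4 11 10 8 7))^4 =(3 8 11)(4 7 10)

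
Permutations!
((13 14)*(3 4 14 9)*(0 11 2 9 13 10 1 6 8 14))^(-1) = (0 4 3 9 2 11)(1 10 14 8 6)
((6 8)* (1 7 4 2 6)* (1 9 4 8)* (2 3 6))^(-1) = (1 6 3 4 9 8 7)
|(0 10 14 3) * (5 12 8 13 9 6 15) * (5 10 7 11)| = |(0 7 11 5 12 8 13 9 6 15 10 14 3)| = 13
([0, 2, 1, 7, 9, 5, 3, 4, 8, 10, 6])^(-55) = (1 2)(3 6 10 9 4 7)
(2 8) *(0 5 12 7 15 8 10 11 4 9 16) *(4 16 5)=(0 4 9 5 12 7 15 8 2 10 11 16)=[4, 1, 10, 3, 9, 12, 6, 15, 2, 5, 11, 16, 7, 13, 14, 8, 0]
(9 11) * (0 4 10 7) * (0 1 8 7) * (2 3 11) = (0 4 10)(1 8 7)(2 3 11 9) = [4, 8, 3, 11, 10, 5, 6, 1, 7, 2, 0, 9]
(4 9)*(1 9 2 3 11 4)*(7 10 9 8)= (1 8 7 10 9)(2 3 11 4)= [0, 8, 3, 11, 2, 5, 6, 10, 7, 1, 9, 4]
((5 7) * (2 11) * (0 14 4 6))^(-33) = (0 6 4 14)(2 11)(5 7)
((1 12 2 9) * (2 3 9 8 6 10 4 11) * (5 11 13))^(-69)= (1 9 3 12)(2 10 5 8 4 11 6 13)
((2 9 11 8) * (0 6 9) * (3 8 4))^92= (0 4)(2 11)(3 6)(8 9)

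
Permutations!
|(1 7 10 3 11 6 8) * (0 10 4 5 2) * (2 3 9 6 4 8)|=|(0 10 9 6 2)(1 7 8)(3 11 4 5)|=60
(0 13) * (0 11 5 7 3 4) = (0 13 11 5 7 3 4) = [13, 1, 2, 4, 0, 7, 6, 3, 8, 9, 10, 5, 12, 11]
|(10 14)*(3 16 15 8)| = |(3 16 15 8)(10 14)| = 4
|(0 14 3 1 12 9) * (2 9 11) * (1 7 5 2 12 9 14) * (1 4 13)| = |(0 4 13 1 9)(2 14 3 7 5)(11 12)| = 10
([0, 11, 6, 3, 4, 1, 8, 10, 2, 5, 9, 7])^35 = (1 5 9 10 7 11)(2 8 6)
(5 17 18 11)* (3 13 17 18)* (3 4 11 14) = (3 13 17 4 11 5 18 14) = [0, 1, 2, 13, 11, 18, 6, 7, 8, 9, 10, 5, 12, 17, 3, 15, 16, 4, 14]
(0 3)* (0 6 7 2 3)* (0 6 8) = (0 6 7 2 3 8) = [6, 1, 3, 8, 4, 5, 7, 2, 0]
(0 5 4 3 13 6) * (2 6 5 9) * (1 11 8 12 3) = (0 9 2 6)(1 11 8 12 3 13 5 4) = [9, 11, 6, 13, 1, 4, 0, 7, 12, 2, 10, 8, 3, 5]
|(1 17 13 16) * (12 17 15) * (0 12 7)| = |(0 12 17 13 16 1 15 7)| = 8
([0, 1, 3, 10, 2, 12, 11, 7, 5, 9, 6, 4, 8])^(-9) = [0, 1, 6, 11, 10, 5, 2, 7, 8, 9, 4, 3, 12]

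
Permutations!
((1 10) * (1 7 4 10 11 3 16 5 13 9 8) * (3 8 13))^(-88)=((1 11 8)(3 16 5)(4 10 7)(9 13))^(-88)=(1 8 11)(3 5 16)(4 7 10)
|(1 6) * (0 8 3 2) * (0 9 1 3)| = 10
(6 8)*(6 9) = [0, 1, 2, 3, 4, 5, 8, 7, 9, 6] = (6 8 9)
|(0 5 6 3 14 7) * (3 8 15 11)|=9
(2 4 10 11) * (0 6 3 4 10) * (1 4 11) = (0 6 3 11 2 10 1 4) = [6, 4, 10, 11, 0, 5, 3, 7, 8, 9, 1, 2]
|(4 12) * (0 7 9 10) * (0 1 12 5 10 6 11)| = |(0 7 9 6 11)(1 12 4 5 10)| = 5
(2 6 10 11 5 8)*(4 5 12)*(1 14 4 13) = (1 14 4 5 8 2 6 10 11 12 13) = [0, 14, 6, 3, 5, 8, 10, 7, 2, 9, 11, 12, 13, 1, 4]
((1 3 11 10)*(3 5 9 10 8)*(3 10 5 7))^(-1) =((1 7 3 11 8 10)(5 9))^(-1) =(1 10 8 11 3 7)(5 9)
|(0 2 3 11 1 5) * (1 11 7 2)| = 3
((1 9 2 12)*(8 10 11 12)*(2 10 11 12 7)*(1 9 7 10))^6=((1 7 2 8 11 10 12 9))^6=(1 12 11 2)(7 9 10 8)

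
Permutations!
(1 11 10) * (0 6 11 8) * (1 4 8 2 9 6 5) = (0 5 1 2 9 6 11 10 4 8) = [5, 2, 9, 3, 8, 1, 11, 7, 0, 6, 4, 10]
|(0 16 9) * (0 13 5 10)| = |(0 16 9 13 5 10)| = 6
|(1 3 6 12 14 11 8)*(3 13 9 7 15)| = 11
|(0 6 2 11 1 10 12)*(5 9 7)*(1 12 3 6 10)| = 21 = |(0 10 3 6 2 11 12)(5 9 7)|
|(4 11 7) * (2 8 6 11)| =|(2 8 6 11 7 4)| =6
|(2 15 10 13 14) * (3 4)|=|(2 15 10 13 14)(3 4)|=10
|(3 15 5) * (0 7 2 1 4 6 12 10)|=24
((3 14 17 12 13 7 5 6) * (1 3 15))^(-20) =(17)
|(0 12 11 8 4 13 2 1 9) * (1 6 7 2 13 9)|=6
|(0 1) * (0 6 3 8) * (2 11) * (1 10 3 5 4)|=|(0 10 3 8)(1 6 5 4)(2 11)|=4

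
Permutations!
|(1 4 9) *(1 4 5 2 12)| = |(1 5 2 12)(4 9)| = 4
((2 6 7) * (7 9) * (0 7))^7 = ((0 7 2 6 9))^7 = (0 2 9 7 6)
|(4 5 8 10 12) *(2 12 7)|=7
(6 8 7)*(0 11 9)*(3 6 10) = (0 11 9)(3 6 8 7 10) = [11, 1, 2, 6, 4, 5, 8, 10, 7, 0, 3, 9]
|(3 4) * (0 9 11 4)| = 5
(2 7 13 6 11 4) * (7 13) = (2 13 6 11 4) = [0, 1, 13, 3, 2, 5, 11, 7, 8, 9, 10, 4, 12, 6]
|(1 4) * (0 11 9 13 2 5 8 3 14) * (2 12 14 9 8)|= 8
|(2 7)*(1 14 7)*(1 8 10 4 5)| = |(1 14 7 2 8 10 4 5)| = 8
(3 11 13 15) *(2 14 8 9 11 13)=(2 14 8 9 11)(3 13 15)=[0, 1, 14, 13, 4, 5, 6, 7, 9, 11, 10, 2, 12, 15, 8, 3]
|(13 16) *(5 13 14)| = |(5 13 16 14)| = 4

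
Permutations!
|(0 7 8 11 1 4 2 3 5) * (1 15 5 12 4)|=12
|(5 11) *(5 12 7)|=|(5 11 12 7)|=4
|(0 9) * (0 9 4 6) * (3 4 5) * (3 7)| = 6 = |(9)(0 5 7 3 4 6)|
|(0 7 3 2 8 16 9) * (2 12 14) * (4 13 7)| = 11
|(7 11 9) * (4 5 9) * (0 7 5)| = 4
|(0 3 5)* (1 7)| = |(0 3 5)(1 7)| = 6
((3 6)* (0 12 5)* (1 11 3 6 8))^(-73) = (0 5 12)(1 8 3 11) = ((0 12 5)(1 11 3 8))^(-73)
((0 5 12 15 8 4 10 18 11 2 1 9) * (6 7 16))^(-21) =(0 15 10 2)(1 5 8 18)(4 11 9 12)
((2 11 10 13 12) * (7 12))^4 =((2 11 10 13 7 12))^4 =(2 7 10)(11 12 13)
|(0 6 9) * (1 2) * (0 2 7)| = |(0 6 9 2 1 7)| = 6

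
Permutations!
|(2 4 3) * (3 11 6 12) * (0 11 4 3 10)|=10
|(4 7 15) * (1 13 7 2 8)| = 7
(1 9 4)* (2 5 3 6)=[0, 9, 5, 6, 1, 3, 2, 7, 8, 4]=(1 9 4)(2 5 3 6)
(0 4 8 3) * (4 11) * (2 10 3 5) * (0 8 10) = (0 11 4 10 3 8 5 2) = [11, 1, 0, 8, 10, 2, 6, 7, 5, 9, 3, 4]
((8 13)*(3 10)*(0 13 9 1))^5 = (13)(3 10) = ((0 13 8 9 1)(3 10))^5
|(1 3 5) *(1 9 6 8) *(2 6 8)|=|(1 3 5 9 8)(2 6)|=10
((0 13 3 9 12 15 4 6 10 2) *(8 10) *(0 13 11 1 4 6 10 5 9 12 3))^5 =(0 2 4 11 13 10 1)(3 5 6 12 9 8 15)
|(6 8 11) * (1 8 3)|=|(1 8 11 6 3)|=5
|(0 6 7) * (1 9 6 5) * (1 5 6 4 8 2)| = |(0 6 7)(1 9 4 8 2)| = 15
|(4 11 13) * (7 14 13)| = |(4 11 7 14 13)| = 5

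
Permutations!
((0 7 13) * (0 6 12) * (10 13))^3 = (0 13)(6 7)(10 12)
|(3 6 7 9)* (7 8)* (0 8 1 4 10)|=|(0 8 7 9 3 6 1 4 10)|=9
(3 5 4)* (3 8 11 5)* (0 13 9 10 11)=(0 13 9 10 11 5 4 8)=[13, 1, 2, 3, 8, 4, 6, 7, 0, 10, 11, 5, 12, 9]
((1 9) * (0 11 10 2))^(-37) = (0 2 10 11)(1 9)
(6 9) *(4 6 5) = (4 6 9 5) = [0, 1, 2, 3, 6, 4, 9, 7, 8, 5]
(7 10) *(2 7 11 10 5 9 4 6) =(2 7 5 9 4 6)(10 11) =[0, 1, 7, 3, 6, 9, 2, 5, 8, 4, 11, 10]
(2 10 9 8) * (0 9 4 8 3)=[9, 1, 10, 0, 8, 5, 6, 7, 2, 3, 4]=(0 9 3)(2 10 4 8)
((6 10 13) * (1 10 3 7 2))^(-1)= (1 2 7 3 6 13 10)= ((1 10 13 6 3 7 2))^(-1)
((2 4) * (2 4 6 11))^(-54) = ((2 6 11))^(-54) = (11)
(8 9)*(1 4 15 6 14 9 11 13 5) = (1 4 15 6 14 9 8 11 13 5) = [0, 4, 2, 3, 15, 1, 14, 7, 11, 8, 10, 13, 12, 5, 9, 6]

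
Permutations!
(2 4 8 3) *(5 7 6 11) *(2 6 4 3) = (2 3 6 11 5 7 4 8) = [0, 1, 3, 6, 8, 7, 11, 4, 2, 9, 10, 5]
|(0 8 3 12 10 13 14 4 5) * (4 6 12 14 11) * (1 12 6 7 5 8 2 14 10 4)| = 40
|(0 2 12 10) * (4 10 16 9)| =7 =|(0 2 12 16 9 4 10)|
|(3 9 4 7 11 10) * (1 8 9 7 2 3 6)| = |(1 8 9 4 2 3 7 11 10 6)| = 10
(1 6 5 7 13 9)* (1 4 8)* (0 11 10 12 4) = (0 11 10 12 4 8 1 6 5 7 13 9) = [11, 6, 2, 3, 8, 7, 5, 13, 1, 0, 12, 10, 4, 9]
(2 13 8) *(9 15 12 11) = [0, 1, 13, 3, 4, 5, 6, 7, 2, 15, 10, 9, 11, 8, 14, 12] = (2 13 8)(9 15 12 11)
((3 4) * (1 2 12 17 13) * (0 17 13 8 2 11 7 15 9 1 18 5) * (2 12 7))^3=(0 12 5 8 18 17 13)(1 7)(2 9)(3 4)(11 15)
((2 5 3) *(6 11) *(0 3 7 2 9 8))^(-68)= (11)(2 5 7)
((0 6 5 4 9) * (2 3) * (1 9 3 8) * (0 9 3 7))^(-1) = ((9)(0 6 5 4 7)(1 3 2 8))^(-1) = (9)(0 7 4 5 6)(1 8 2 3)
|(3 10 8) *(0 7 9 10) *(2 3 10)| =10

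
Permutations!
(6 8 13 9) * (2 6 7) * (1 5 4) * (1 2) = (1 5 4 2 6 8 13 9 7) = [0, 5, 6, 3, 2, 4, 8, 1, 13, 7, 10, 11, 12, 9]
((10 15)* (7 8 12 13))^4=((7 8 12 13)(10 15))^4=(15)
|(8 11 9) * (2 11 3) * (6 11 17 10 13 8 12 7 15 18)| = |(2 17 10 13 8 3)(6 11 9 12 7 15 18)| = 42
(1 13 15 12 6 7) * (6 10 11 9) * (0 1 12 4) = (0 1 13 15 4)(6 7 12 10 11 9) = [1, 13, 2, 3, 0, 5, 7, 12, 8, 6, 11, 9, 10, 15, 14, 4]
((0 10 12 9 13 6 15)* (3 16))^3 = (0 9 15 12 6 10 13)(3 16)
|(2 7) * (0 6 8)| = 6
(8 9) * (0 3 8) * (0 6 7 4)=[3, 1, 2, 8, 0, 5, 7, 4, 9, 6]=(0 3 8 9 6 7 4)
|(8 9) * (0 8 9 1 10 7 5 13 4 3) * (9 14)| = 18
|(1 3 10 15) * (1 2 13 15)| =|(1 3 10)(2 13 15)| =3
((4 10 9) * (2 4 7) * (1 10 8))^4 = (1 2 10 4 9 8 7)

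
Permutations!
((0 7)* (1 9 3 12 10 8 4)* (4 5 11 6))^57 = ((0 7)(1 9 3 12 10 8 5 11 6 4))^57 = (0 7)(1 11 10 9 6 8 3 4 5 12)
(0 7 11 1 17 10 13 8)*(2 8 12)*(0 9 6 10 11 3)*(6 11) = (0 7 3)(1 17 6 10 13 12 2 8 9 11) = [7, 17, 8, 0, 4, 5, 10, 3, 9, 11, 13, 1, 2, 12, 14, 15, 16, 6]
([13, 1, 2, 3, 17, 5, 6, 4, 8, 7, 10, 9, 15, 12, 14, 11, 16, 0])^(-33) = [15, 1, 2, 3, 13, 5, 6, 0, 8, 17, 10, 4, 9, 11, 14, 7, 16, 12]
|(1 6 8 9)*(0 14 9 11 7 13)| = 9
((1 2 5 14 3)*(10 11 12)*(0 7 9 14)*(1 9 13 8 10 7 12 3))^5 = (0 10 1 7 3 5 8 14 12 11 2 13 9)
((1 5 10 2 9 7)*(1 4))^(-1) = (1 4 7 9 2 10 5)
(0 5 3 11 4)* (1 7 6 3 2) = (0 5 2 1 7 6 3 11 4) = [5, 7, 1, 11, 0, 2, 3, 6, 8, 9, 10, 4]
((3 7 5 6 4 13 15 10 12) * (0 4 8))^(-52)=(0 15 3 6 4 10 7 8 13 12 5)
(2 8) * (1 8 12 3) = (1 8 2 12 3) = [0, 8, 12, 1, 4, 5, 6, 7, 2, 9, 10, 11, 3]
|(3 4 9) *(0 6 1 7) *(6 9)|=7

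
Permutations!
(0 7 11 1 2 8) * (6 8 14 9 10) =(0 7 11 1 2 14 9 10 6 8) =[7, 2, 14, 3, 4, 5, 8, 11, 0, 10, 6, 1, 12, 13, 9]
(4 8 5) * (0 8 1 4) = (0 8 5)(1 4) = [8, 4, 2, 3, 1, 0, 6, 7, 5]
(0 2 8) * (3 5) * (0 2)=(2 8)(3 5)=[0, 1, 8, 5, 4, 3, 6, 7, 2]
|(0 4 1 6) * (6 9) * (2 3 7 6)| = |(0 4 1 9 2 3 7 6)| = 8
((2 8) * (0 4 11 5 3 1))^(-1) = (0 1 3 5 11 4)(2 8)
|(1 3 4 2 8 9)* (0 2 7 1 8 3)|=6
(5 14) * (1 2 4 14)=[0, 2, 4, 3, 14, 1, 6, 7, 8, 9, 10, 11, 12, 13, 5]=(1 2 4 14 5)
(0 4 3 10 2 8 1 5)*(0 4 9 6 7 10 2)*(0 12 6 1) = (0 9 1 5 4 3 2 8)(6 7 10 12) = [9, 5, 8, 2, 3, 4, 7, 10, 0, 1, 12, 11, 6]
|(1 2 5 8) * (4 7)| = |(1 2 5 8)(4 7)| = 4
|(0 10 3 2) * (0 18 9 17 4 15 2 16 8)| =|(0 10 3 16 8)(2 18 9 17 4 15)| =30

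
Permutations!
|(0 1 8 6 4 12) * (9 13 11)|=6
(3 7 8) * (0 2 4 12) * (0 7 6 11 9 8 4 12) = (0 2 12 7 4)(3 6 11 9 8) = [2, 1, 12, 6, 0, 5, 11, 4, 3, 8, 10, 9, 7]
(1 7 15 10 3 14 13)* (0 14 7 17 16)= [14, 17, 2, 7, 4, 5, 6, 15, 8, 9, 3, 11, 12, 1, 13, 10, 0, 16]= (0 14 13 1 17 16)(3 7 15 10)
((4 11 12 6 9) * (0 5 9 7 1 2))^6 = (0 6 9 1 11)(2 12 5 7 4)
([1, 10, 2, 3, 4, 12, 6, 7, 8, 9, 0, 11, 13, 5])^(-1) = (0 10 1)(5 13 12)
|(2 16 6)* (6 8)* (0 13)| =|(0 13)(2 16 8 6)| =4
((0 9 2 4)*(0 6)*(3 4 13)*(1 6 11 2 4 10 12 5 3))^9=(0 9 4 11 2 13 1 6)(3 10 12 5)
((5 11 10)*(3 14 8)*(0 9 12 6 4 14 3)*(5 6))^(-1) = (0 8 14 4 6 10 11 5 12 9)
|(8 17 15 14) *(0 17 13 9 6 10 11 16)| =11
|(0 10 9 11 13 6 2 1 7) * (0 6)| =|(0 10 9 11 13)(1 7 6 2)| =20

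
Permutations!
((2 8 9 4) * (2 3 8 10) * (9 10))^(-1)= ((2 9 4 3 8 10))^(-1)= (2 10 8 3 4 9)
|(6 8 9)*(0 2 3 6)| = 6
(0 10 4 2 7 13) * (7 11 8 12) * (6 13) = (0 10 4 2 11 8 12 7 6 13) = [10, 1, 11, 3, 2, 5, 13, 6, 12, 9, 4, 8, 7, 0]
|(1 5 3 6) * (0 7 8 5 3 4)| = 15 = |(0 7 8 5 4)(1 3 6)|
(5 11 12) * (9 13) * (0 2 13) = (0 2 13 9)(5 11 12) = [2, 1, 13, 3, 4, 11, 6, 7, 8, 0, 10, 12, 5, 9]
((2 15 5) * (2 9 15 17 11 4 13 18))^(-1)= ((2 17 11 4 13 18)(5 9 15))^(-1)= (2 18 13 4 11 17)(5 15 9)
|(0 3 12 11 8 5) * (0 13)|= 7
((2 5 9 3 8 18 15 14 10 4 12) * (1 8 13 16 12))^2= (1 18 14 4 8 15 10)(2 9 13 12 5 3 16)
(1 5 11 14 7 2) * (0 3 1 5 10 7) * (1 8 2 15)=(0 3 8 2 5 11 14)(1 10 7 15)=[3, 10, 5, 8, 4, 11, 6, 15, 2, 9, 7, 14, 12, 13, 0, 1]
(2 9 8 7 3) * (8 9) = (9)(2 8 7 3) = [0, 1, 8, 2, 4, 5, 6, 3, 7, 9]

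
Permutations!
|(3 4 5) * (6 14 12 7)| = |(3 4 5)(6 14 12 7)| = 12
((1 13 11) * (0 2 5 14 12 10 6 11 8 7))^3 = ((0 2 5 14 12 10 6 11 1 13 8 7))^3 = (0 14 6 13)(1 7 5 10)(2 12 11 8)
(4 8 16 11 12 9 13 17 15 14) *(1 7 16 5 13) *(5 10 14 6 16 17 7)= (1 5 13 7 17 15 6 16 11 12 9)(4 8 10 14)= [0, 5, 2, 3, 8, 13, 16, 17, 10, 1, 14, 12, 9, 7, 4, 6, 11, 15]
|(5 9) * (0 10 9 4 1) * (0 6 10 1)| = |(0 1 6 10 9 5 4)| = 7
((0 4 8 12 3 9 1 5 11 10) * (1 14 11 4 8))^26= (0 12 9 11)(1 4 5)(3 14 10 8)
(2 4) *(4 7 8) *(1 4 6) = [0, 4, 7, 3, 2, 5, 1, 8, 6] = (1 4 2 7 8 6)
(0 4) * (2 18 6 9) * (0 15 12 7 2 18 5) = (0 4 15 12 7 2 5)(6 9 18) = [4, 1, 5, 3, 15, 0, 9, 2, 8, 18, 10, 11, 7, 13, 14, 12, 16, 17, 6]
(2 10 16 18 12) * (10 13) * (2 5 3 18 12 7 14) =[0, 1, 13, 18, 4, 3, 6, 14, 8, 9, 16, 11, 5, 10, 2, 15, 12, 17, 7] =(2 13 10 16 12 5 3 18 7 14)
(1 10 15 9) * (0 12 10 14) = (0 12 10 15 9 1 14) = [12, 14, 2, 3, 4, 5, 6, 7, 8, 1, 15, 11, 10, 13, 0, 9]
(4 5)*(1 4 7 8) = (1 4 5 7 8) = [0, 4, 2, 3, 5, 7, 6, 8, 1]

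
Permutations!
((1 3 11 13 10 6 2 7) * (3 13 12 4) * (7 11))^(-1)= (1 7 3 4 12 11 2 6 10 13)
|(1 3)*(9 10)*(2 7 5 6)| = 4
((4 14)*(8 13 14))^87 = ((4 8 13 14))^87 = (4 14 13 8)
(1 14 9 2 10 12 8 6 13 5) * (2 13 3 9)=(1 14 2 10 12 8 6 3 9 13 5)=[0, 14, 10, 9, 4, 1, 3, 7, 6, 13, 12, 11, 8, 5, 2]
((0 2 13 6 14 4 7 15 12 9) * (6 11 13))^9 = (15)(11 13) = ((0 2 6 14 4 7 15 12 9)(11 13))^9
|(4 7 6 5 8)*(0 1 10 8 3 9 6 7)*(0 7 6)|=10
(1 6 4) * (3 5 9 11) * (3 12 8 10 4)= (1 6 3 5 9 11 12 8 10 4)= [0, 6, 2, 5, 1, 9, 3, 7, 10, 11, 4, 12, 8]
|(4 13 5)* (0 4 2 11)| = 6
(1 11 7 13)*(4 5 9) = (1 11 7 13)(4 5 9) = [0, 11, 2, 3, 5, 9, 6, 13, 8, 4, 10, 7, 12, 1]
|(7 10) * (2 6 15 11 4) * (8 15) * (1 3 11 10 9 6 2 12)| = |(1 3 11 4 12)(6 8 15 10 7 9)| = 30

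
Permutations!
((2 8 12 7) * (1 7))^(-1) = ((1 7 2 8 12))^(-1) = (1 12 8 2 7)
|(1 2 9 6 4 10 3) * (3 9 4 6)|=6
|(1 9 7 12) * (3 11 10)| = 12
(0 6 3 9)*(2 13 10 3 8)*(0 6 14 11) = [14, 1, 13, 9, 4, 5, 8, 7, 2, 6, 3, 0, 12, 10, 11] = (0 14 11)(2 13 10 3 9 6 8)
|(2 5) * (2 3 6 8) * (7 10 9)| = |(2 5 3 6 8)(7 10 9)| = 15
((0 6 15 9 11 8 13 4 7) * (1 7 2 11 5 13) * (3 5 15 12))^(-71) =(0 6 12 3 5 13 4 2 11 8 1 7)(9 15)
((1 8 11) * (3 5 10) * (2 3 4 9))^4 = (1 8 11)(2 4 5)(3 9 10)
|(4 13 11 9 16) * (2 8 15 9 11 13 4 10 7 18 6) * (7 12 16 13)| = 24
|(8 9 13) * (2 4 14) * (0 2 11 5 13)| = 9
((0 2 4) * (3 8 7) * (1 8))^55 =((0 2 4)(1 8 7 3))^55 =(0 2 4)(1 3 7 8)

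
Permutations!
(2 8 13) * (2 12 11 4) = (2 8 13 12 11 4) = [0, 1, 8, 3, 2, 5, 6, 7, 13, 9, 10, 4, 11, 12]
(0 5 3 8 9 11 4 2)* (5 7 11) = (0 7 11 4 2)(3 8 9 5) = [7, 1, 0, 8, 2, 3, 6, 11, 9, 5, 10, 4]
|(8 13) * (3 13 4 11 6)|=6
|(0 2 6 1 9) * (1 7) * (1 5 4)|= |(0 2 6 7 5 4 1 9)|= 8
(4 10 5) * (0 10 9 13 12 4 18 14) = (0 10 5 18 14)(4 9 13 12) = [10, 1, 2, 3, 9, 18, 6, 7, 8, 13, 5, 11, 4, 12, 0, 15, 16, 17, 14]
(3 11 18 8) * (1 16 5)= (1 16 5)(3 11 18 8)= [0, 16, 2, 11, 4, 1, 6, 7, 3, 9, 10, 18, 12, 13, 14, 15, 5, 17, 8]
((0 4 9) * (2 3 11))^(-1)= (0 9 4)(2 11 3)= ((0 4 9)(2 3 11))^(-1)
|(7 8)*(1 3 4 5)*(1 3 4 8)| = |(1 4 5 3 8 7)| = 6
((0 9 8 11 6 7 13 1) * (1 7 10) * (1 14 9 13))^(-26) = (0 7)(1 13)(6 8 14)(9 10 11)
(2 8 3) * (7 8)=[0, 1, 7, 2, 4, 5, 6, 8, 3]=(2 7 8 3)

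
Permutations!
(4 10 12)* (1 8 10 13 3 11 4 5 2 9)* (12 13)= (1 8 10 13 3 11 4 12 5 2 9)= [0, 8, 9, 11, 12, 2, 6, 7, 10, 1, 13, 4, 5, 3]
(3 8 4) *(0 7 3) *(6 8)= (0 7 3 6 8 4)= [7, 1, 2, 6, 0, 5, 8, 3, 4]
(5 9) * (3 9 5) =(3 9) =[0, 1, 2, 9, 4, 5, 6, 7, 8, 3]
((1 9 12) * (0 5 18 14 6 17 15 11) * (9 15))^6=((0 5 18 14 6 17 9 12 1 15 11))^6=(0 9 5 12 18 1 14 15 6 11 17)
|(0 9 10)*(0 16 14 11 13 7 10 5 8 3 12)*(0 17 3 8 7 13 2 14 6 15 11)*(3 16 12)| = 13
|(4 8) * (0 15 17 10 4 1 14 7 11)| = |(0 15 17 10 4 8 1 14 7 11)| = 10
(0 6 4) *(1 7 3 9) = [6, 7, 2, 9, 0, 5, 4, 3, 8, 1] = (0 6 4)(1 7 3 9)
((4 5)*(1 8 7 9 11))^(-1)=(1 11 9 7 8)(4 5)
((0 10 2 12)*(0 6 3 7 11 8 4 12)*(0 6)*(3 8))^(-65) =(0 4 6 10 12 8 2)(3 7 11)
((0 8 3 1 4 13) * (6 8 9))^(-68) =(0 3)(1 9)(4 6)(8 13)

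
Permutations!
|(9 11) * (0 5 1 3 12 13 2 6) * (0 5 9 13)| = |(0 9 11 13 2 6 5 1 3 12)| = 10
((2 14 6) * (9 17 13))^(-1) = (2 6 14)(9 13 17) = ((2 14 6)(9 17 13))^(-1)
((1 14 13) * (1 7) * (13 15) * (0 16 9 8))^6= (0 9)(1 14 15 13 7)(8 16)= ((0 16 9 8)(1 14 15 13 7))^6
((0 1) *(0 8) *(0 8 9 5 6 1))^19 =((1 9 5 6))^19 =(1 6 5 9)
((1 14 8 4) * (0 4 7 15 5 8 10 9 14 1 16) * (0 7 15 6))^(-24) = ((0 4 16 7 6)(5 8 15)(9 14 10))^(-24) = (0 4 16 7 6)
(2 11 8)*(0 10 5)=(0 10 5)(2 11 8)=[10, 1, 11, 3, 4, 0, 6, 7, 2, 9, 5, 8]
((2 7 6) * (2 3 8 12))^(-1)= (2 12 8 3 6 7)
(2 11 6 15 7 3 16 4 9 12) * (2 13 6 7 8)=[0, 1, 11, 16, 9, 5, 15, 3, 2, 12, 10, 7, 13, 6, 14, 8, 4]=(2 11 7 3 16 4 9 12 13 6 15 8)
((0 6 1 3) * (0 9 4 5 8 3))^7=(0 6 1)(3 4 8 9 5)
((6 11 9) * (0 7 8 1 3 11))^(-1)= ((0 7 8 1 3 11 9 6))^(-1)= (0 6 9 11 3 1 8 7)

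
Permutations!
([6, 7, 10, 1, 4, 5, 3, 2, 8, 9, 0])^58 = (0 3 7 10 6 1 2)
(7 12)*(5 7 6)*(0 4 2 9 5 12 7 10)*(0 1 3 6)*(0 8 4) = (1 3 6 12 8 4 2 9 5 10) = [0, 3, 9, 6, 2, 10, 12, 7, 4, 5, 1, 11, 8]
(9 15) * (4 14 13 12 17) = (4 14 13 12 17)(9 15) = [0, 1, 2, 3, 14, 5, 6, 7, 8, 15, 10, 11, 17, 12, 13, 9, 16, 4]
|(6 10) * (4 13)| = |(4 13)(6 10)| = 2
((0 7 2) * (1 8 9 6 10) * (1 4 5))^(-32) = (0 7 2)(1 6 5 9 4 8 10)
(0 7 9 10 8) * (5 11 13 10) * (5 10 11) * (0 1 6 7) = (1 6 7 9 10 8)(11 13) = [0, 6, 2, 3, 4, 5, 7, 9, 1, 10, 8, 13, 12, 11]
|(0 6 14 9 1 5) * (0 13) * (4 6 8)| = 9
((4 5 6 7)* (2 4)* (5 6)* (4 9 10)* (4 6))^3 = ((2 9 10 6 7))^3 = (2 6 9 7 10)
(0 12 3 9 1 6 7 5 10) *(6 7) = (0 12 3 9 1 7 5 10) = [12, 7, 2, 9, 4, 10, 6, 5, 8, 1, 0, 11, 3]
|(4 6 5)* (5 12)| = |(4 6 12 5)| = 4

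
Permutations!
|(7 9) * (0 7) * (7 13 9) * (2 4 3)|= 3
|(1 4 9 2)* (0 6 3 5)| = 4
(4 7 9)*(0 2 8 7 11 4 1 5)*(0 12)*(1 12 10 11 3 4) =[2, 5, 8, 4, 3, 10, 6, 9, 7, 12, 11, 1, 0] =(0 2 8 7 9 12)(1 5 10 11)(3 4)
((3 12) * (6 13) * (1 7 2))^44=(13)(1 2 7)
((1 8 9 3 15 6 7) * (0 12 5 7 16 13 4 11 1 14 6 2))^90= (0 1 14 15 4 5 9 16)(2 11 7 3 13 12 8 6)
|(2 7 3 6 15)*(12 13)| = |(2 7 3 6 15)(12 13)| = 10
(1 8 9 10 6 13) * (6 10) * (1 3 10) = [0, 8, 2, 10, 4, 5, 13, 7, 9, 6, 1, 11, 12, 3] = (1 8 9 6 13 3 10)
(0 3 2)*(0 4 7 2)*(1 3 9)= (0 9 1 3)(2 4 7)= [9, 3, 4, 0, 7, 5, 6, 2, 8, 1]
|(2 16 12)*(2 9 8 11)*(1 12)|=7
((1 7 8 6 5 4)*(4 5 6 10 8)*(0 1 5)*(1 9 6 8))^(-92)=((0 9 6 8 10 1 7 4 5))^(-92)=(0 4 1 8 9 5 7 10 6)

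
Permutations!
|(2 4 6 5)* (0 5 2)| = 6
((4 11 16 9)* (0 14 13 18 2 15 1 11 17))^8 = (0 16 2)(1 13 4)(9 15 14)(11 18 17)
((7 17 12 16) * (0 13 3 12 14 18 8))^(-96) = ((0 13 3 12 16 7 17 14 18 8))^(-96) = (0 16 18 3 17)(7 8 12 14 13)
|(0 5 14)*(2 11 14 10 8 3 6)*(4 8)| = |(0 5 10 4 8 3 6 2 11 14)| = 10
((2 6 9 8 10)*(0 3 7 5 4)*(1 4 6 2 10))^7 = ((10)(0 3 7 5 6 9 8 1 4))^7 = (10)(0 1 9 5 3 4 8 6 7)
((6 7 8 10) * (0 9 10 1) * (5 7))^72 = ((0 9 10 6 5 7 8 1))^72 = (10)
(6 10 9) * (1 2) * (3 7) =(1 2)(3 7)(6 10 9) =[0, 2, 1, 7, 4, 5, 10, 3, 8, 6, 9]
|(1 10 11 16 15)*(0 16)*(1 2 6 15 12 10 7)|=|(0 16 12 10 11)(1 7)(2 6 15)|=30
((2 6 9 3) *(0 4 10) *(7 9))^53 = (0 10 4)(2 9 6 3 7) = ((0 4 10)(2 6 7 9 3))^53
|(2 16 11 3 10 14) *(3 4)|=7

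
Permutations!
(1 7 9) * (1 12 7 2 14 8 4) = (1 2 14 8 4)(7 9 12) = [0, 2, 14, 3, 1, 5, 6, 9, 4, 12, 10, 11, 7, 13, 8]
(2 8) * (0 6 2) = [6, 1, 8, 3, 4, 5, 2, 7, 0] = (0 6 2 8)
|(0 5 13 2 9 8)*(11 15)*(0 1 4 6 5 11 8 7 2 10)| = 30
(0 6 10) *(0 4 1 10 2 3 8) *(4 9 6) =(0 4 1 10 9 6 2 3 8) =[4, 10, 3, 8, 1, 5, 2, 7, 0, 6, 9]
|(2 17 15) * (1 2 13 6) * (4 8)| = 6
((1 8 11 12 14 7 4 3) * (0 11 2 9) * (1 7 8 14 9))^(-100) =(14)(3 4 7)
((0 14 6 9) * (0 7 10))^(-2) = ((0 14 6 9 7 10))^(-2) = (0 7 6)(9 14 10)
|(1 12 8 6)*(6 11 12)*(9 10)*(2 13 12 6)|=14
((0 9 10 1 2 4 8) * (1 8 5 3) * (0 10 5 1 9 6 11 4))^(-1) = ((0 6 11 4 1 2)(3 9 5)(8 10))^(-1) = (0 2 1 4 11 6)(3 5 9)(8 10)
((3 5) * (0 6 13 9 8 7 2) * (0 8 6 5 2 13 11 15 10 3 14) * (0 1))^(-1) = (0 1 14 5)(2 3 10 15 11 6 9 13 7 8)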